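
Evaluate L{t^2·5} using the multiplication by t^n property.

L{5} = 5/s. d^1/ds^1[1/s] = -1/s². d^2/ds^2[1/s] = 2/s^3. So L{t^2} = (-1)^{2}·2/s^3 = 2/s^3. Then L{t^2·5} = 5·2/s^3 = 10/s^3

Final answer: 10/s^3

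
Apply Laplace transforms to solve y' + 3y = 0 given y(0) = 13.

L{y'} + 3L{y} = 0. sY - 13 + 3Y = 0. Y(s+3) = 13. Y = 13/(s+3)

Final answer: y(t) = 13e^(-3t)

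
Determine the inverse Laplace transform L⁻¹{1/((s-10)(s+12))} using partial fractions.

Decompose: A/(s-10) + B/(s+12). A = 1/22, B = -1/22. f(t) = (e^(10t) - e^(-12t))/22

Final answer: (e^(10t) - e^(-12t))/22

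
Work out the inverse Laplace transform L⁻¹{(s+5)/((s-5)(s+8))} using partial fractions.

Using partial fractions, f(t) = (10e^(5t) + 3e^(-8t))/13

Final answer: (10e^(5t) + 3e^(-8t))/13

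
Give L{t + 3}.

L{t + 3} = L{t} + 3·L{1} = 1/s² + 3/s

Final answer: 1/s² + 3/s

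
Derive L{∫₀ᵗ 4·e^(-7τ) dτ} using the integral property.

L{∫₀ᵗ f(τ)dτ} = F(s)/s with F(s) = 4/(s+7), so L{∫₀ᵗ 4·e^(-7τ) dτ} = 4/(s(s+7))

Final answer: 4/(s(s+7))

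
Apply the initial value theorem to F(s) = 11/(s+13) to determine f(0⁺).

f(0⁺) = lim_{s→∞} s·11/(s+13) = lim_{s→∞} 11s/(s+13) = 11

Final answer: 11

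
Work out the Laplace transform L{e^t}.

L{e^(at)} = 1/(s-a), so L{e^t} = 1/(s-1)

Final answer: 1/(s-1)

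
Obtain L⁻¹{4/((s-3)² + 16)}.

Form: b/((s-a)² + b²) → e^(at)sin(bt). With a=3, b=4

Final answer: e^(3t)·sin(4t)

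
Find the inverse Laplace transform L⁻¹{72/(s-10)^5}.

L⁻¹{n!/(s-a)^(n+1)} = t^n·e^(at) with n=4, a=10. So L⁻¹{24/(s-10)^5} = t^4·e^(10t), and L⁻¹{72/(s-10)^5} = (72/24)·t^4·e^(10t) = 3·t^4·e^(10t)

Final answer: 3·t^4·e^(10t)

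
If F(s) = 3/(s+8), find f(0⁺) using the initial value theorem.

f(0⁺) = lim_{s→∞} s·3/(s+8) = lim_{s→∞} 3s/(s+8) = 3

Final answer: 3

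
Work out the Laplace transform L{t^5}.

L{t^n} = n!/s^(n+1), so L{t^5} = 120/s^6

Final answer: 120/s^6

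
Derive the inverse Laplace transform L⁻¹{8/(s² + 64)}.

L⁻¹{8/(s² + 64)} = sin(8t)

Final answer: sin(8t)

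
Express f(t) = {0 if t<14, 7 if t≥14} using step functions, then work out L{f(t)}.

f(t) = 7·u(t-14). L{u(t-14)} = e^(-14s)/s, so L{f(t)} = 7·e^(-14s)/s

Final answer: 7·e^(-14s)/s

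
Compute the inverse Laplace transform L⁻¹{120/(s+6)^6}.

L⁻¹{n!/(s-a)^(n+1)} = t^n·e^(at), so L⁻¹{120/(s+6)^6} = t^5·e^(-6t)

Final answer: t^5·e^(-6t)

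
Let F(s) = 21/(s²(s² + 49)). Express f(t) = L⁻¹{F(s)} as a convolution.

21/(s²(s² + 49)) = (1/s²)·(21/(s² + 49)) = L{t}·L{3·sin(7t)}. So f(t) = t*(3·sin(7t)) = ∫₀ᵗ 3τ·sin(7(t-τ)) dτ

Final answer: ∫₀ᵗ 3τ·sin(7(t-τ)) dτ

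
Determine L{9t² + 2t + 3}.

L{9t² + 2t + 3} = 9·2/s³ + 2/s² + 3/s = 18/s³ + 2/s² + 3/s

Final answer: 18/s³ + 2/s² + 3/s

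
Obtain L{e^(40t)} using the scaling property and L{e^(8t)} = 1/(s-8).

Using L{f(at)} = (1/a)F(s/a) with a=5 and f(t) = e^(8t): L{e^(40t)} = (1/5) · 1/((s/5)-8) = (1/5) · 5/(s-40) = 1/(s-40)

Final answer: 1/(s-40)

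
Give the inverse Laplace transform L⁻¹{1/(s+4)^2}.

L⁻¹{n!/(s-a)^(n+1)} = t^n·e^(at), so L⁻¹{1/(s+4)^2} = t·e^(-4t)

Final answer: t·e^(-4t)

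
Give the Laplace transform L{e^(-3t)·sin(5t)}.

L{e^(at)·sin(ωt)} = ω/((s-a)² + ω²), so L{e^(-3t)·sin(5t)} = 5/((s+3)² + 25)

Final answer: 5/((s+3)² + 25)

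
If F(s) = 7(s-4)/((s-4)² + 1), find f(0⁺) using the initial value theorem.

f(0⁺) = lim_{s→∞} sF(s) = lim_{s→∞} 7s(s-4)/((s-4)² + 1) = 7

Final answer: 7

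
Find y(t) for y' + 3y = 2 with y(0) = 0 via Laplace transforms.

sY + 3Y = 2/s. Y = 2/(s(s+3)). Partial fractions: Y = 2/3/s - 2/3/(s+3)

Final answer: y(t) = 2/3(1 - e^(-3t))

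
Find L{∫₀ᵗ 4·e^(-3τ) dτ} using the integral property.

L{∫₀ᵗ f(τ)dτ} = F(s)/s with F(s) = 4/(s+3), so L{∫₀ᵗ 4·e^(-3τ) dτ} = 4/(s(s+3))

Final answer: 4/(s(s+3))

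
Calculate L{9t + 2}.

L{9t + 2} = 9·L{t} + 2·L{1} = 9/s² + 2/s

Final answer: 9/s² + 2/s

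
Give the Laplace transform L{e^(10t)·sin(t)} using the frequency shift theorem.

Frequency shift: L{e^(at)f(t)} = F(s-a). L{e^(10t)·sin(t)} = 1/((s-10)² + 1)

Final answer: 1/((s-10)² + 1)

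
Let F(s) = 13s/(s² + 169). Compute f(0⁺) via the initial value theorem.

f(0⁺) = lim_{s→∞} s·13s/(s² + 169) = lim_{s→∞} 13s²/(s² + 169) = 13

Final answer: 13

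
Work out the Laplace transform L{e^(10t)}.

L{e^(at)} = 1/(s-a), so L{e^(10t)} = 1/(s-10)

Final answer: 1/(s-10)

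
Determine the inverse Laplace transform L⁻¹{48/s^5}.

L⁻¹{n!/s^(n+1)} = t^n with n=4. So L⁻¹{24/s^5} = t^4, and L⁻¹{48/s^5} = (48/24)·t^4 = 2·t^4

Final answer: 2·t^4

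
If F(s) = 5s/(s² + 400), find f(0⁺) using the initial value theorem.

f(0⁺) = lim_{s→∞} s·5s/(s² + 400) = lim_{s→∞} 5s²/(s² + 400) = 5

Final answer: 5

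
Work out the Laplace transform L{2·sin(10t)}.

L{sin(ωt)} = ω/(s² + ω²), so L{sin(10t)} = 10/(s² + 100). Then L{2·sin(10t)} = 2·10/(s² + 100) = 20/(s² + 100)

Final answer: 20/(s² + 100)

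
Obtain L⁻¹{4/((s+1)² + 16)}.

Form: b/((s-a)² + b²) → e^(at)sin(bt). With a=-1, b=4

Final answer: e^(-t)·sin(4t)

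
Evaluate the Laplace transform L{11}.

L{11} = 11 · L{1} = 11/s

Final answer: 11/s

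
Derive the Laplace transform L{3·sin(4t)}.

L{sin(ωt)} = ω/(s² + ω²), so L{sin(4t)} = 4/(s² + 16). Then L{3·sin(4t)} = 3·4/(s² + 16) = 12/(s² + 16)

Final answer: 12/(s² + 16)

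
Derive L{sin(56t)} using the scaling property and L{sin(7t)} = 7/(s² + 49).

Using L{f(at)} = (1/a)F(s/a) with a=8: L{sin(56t)} = (1/8) · 7/((s/8)² + 49) = (1/8) · 7·64/(s² + 3136) = 56/(s² + 3136)

Final answer: 56/(s² + 3136)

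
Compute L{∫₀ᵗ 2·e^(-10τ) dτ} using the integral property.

L{∫₀ᵗ f(τ)dτ} = F(s)/s with F(s) = 2/(s+10), so L{∫₀ᵗ 2·e^(-10τ) dτ} = 2/(s(s+10))

Final answer: 2/(s(s+10))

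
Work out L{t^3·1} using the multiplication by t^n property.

L{1} = 1/s. d^1/ds^1[1/s] = -1/s². d^2/ds^2[1/s] = 2/s^3. d^3/ds^3[1/s] = -6/s^4. So L{t^3} = (-1)^{3}·-6/s^4 = 6/s^4

Final answer: 6/s^4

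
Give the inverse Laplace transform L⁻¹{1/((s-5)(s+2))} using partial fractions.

Decompose: A/(s-5) + B/(s+2). A = 1/7, B = -1/7. f(t) = (e^(5t) - e^(-2t))/7

Final answer: (e^(5t) - e^(-2t))/7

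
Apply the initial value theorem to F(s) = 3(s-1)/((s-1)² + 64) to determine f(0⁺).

f(0⁺) = lim_{s→∞} sF(s) = lim_{s→∞} 3s(s-1)/((s-1)² + 64) = 3

Final answer: 3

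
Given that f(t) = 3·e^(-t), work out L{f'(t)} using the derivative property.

f(0) = 3, F(s) = 3/(s+1). L{f'(t)} = s·F(s) - f(0) = 3s/(s+1) - 3 = (3s - 3(s+1))/(s+1) = -3/(s+1)

Final answer: -3/(s+1)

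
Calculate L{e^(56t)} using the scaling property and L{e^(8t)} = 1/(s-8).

Using L{f(at)} = (1/a)F(s/a) with a=7 and f(t) = e^(8t): L{e^(56t)} = (1/7) · 1/((s/7)-8) = (1/7) · 7/(s-56) = 1/(s-56)

Final answer: 1/(s-56)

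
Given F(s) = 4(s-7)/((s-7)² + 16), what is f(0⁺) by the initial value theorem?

f(0⁺) = lim_{s→∞} sF(s) = lim_{s→∞} 4s(s-7)/((s-7)² + 16) = 4

Final answer: 4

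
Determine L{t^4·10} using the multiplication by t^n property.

L{10} = 10/s. d^1/ds^1[1/s] = -1/s². d^2/ds^2[1/s] = 2/s^3. d^3/ds^3[1/s] = -6/s^4. d^4/ds^4[1/s] = 24/s^5. So L{t^4} = (-1)^{4}·24/s^5 = 24/s^5. Then L{t^4·10} = 10·24/s^5 = 240/s^5

Final answer: 240/s^5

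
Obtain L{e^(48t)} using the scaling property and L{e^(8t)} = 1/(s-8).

Using L{f(at)} = (1/a)F(s/a) with a=6 and f(t) = e^(8t): L{e^(48t)} = (1/6) · 1/((s/6)-8) = (1/6) · 6/(s-48) = 1/(s-48)

Final answer: 1/(s-48)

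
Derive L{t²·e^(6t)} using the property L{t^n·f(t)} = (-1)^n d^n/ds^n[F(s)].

L{e^(6t)} = 1/(s-6). d/ds[1/(s-6)] = -1/(s-6)². d²/ds²[1/(s-6)] = 2/(s-6)³. So L{t²·e^(6t)} = (-1)² · 2/(s-6)³ = 2/(s-6)³

Final answer: 2/(s-6)³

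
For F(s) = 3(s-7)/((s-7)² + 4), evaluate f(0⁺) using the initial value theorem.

f(0⁺) = lim_{s→∞} sF(s) = lim_{s→∞} 3s(s-7)/((s-7)² + 4) = 3

Final answer: 3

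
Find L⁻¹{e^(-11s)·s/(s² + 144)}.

L⁻¹{s/(s² + 144)} = cos(12t). By the time shift theorem, L⁻¹{e^(-as)F(s)} = u(t-a)f(t-a) with a=11, so L⁻¹{e^(-11s)·s/(s² + 144)} = u(t-11)·cos(12(t-11))

Final answer: u(t-11)·cos(12(t-11))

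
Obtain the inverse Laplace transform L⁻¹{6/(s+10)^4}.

L⁻¹{n!/(s-a)^(n+1)} = t^n·e^(at) with n=3, a=-10. So L⁻¹{6/(s+10)^4} = t^3·e^(-10t)

Final answer: t^3·e^(-10t)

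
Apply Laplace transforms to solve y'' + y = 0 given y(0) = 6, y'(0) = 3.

L{y''} + 1L{y} = 0. s²Y - 6s - 3 + Y = 0. Y(s² + 1) = 6s + 3. Y = (6s + 3)/(s² + 1). Inverting: y(t) = 6cos(t) + 3sin(t)

Final answer: y(t) = 6cos(t) + 3sin(t)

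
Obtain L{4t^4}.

L{t^n} = n!/s^(n+1). So L{4t^4} = 4·4!/s^5 = 96/s^5

Final answer: 96/s^5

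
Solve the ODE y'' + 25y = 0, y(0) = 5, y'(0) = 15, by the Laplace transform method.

L{y''} + 25L{y} = 0. s²Y - 5s - 15 + 25Y = 0. Y(s² + 25) = 5s + 15. Y = (5s + 15)/(s² + 25). Inverting: y(t) = 5cos(5t) + 3sin(5t)

Final answer: y(t) = 5cos(5t) + 3sin(5t)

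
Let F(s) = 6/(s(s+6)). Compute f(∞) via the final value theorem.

f(∞) = lim_{s→0} s·6/(s(s+6)) = lim_{s→0} 6/(s+6) = 6/6 = 1

Final answer: 1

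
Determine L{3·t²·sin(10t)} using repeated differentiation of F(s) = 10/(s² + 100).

F(s) = 10/(s² + 100). F'(s) = -20s/(s² + 100)². F''(s) = -20(100 - 3s²)/(s² + 100)³ = (60s² - 2000)/(s² + 100)³. So L{t²·sin(10t)} = (-1)² F''(s) = (60s² - 2000)/(s² + 100)³. Then L{3·t²·sin(10t)} = 3·(60s² - 2000)/(s² + 100)³ = (180s² - 6000)/(s² + 100)³

Final answer: (180s² - 6000)/(s² + 100)³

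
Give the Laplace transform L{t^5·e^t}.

L{t^n·e^(at)} = n!/(s-a)^(n+1), so L{t^5·e^t} = 120/(s-1)^6

Final answer: 120/(s-1)^6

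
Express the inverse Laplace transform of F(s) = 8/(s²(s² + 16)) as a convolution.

8/(s²(s² + 16)) = (1/s²)·(8/(s² + 16)) = L{t}·L{2·sin(4t)}. So f(t) = t*(2·sin(4t)) = ∫₀ᵗ 2τ·sin(4(t-τ)) dτ

Final answer: ∫₀ᵗ 2τ·sin(4(t-τ)) dτ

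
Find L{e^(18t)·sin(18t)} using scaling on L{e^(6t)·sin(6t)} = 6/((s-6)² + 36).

Scaling with a=3: L{e^(18t)·sin(18t)} = (1/3) · 6/((s/3-6)² + 36). Simplifying: 18/((s-18)² + 324)

Final answer: 18/((s-18)² + 324)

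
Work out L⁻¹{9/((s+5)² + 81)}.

Form: b/((s-a)² + b²) → e^(at)sin(bt). With a=-5, b=9

Final answer: e^(-5t)·sin(9t)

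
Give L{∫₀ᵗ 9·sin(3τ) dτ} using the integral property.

L{∫₀ᵗ f(τ)dτ} = F(s)/s with F(s) = 27/(s² + 9), so the result is (27/(s² + 9))/s = 27/(s(s² + 9))

Final answer: 27/(s(s² + 9))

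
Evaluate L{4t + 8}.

L{4t + 8} = 4·L{t} + 8·L{1} = 4/s² + 8/s

Final answer: 4/s² + 8/s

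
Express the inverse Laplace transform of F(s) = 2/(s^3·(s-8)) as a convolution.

2/(s^3·(s-8)) = (2/s^3)·(1/(s-8)) = L{t^2}·L{e^(8t)}. So f(t) = t^2*e^(8t) = ∫₀ᵗ τ^2·e^(8(t-τ)) dτ

Final answer: ∫₀ᵗ τ^2·e^(8(t-τ)) dτ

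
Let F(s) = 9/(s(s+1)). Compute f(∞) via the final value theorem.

f(∞) = lim_{s→0} s·9/(s(s+1)) = lim_{s→0} 9/(s+1) = 9/1 = 9

Final answer: 9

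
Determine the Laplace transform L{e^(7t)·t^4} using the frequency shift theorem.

L{e^(at)·t^n} = n!/(s-a)^(n+1), so L{e^(7t)·t^4} = 24/(s-7)^5

Final answer: 24/(s-7)^5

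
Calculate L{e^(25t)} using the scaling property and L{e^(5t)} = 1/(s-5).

Using L{f(at)} = (1/a)F(s/a) with a=5 and f(t) = e^(5t): L{e^(25t)} = (1/5) · 1/((s/5)-5) = (1/5) · 5/(s-25) = 1/(s-25)

Final answer: 1/(s-25)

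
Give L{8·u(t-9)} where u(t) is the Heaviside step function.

L{u(t-a)} = e^(-as)/s. Here a=9, so L{u(t-9)} = e^(-9s)/s, and L{8·u(t-9)} = 8·e^(-9s)/s

Final answer: 8·e^(-9s)/s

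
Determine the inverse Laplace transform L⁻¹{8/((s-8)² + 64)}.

Using frequency shift, L⁻¹{8/((s-8)² + 64)} = e^(8t)·sin(8t)

Final answer: e^(8t)·sin(8t)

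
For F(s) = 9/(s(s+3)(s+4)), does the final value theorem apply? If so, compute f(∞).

Poles of sF(s) = 9/((s+3)(s+4)) are at s = -3 and s = -4, both in the left half-plane. Theorem applies. f(∞) = lim_{s→0} sF(s) = 9/(3·4) = 3/4

Final answer: 3/4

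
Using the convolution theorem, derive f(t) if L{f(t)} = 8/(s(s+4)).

8/(s(s+4)) = (8/s)·(1/(s+4)) = L{8}·L{e^(-4t)}. By convolution, f(t) = 8*e^(-4t) = ∫₀ᵗ 8·e^(-4τ) dτ = 8·(1 - e^(-4t))/4

Final answer: 8·(1 - e^(-4t))/4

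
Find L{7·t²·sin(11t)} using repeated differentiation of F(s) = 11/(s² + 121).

F(s) = 11/(s² + 121). F'(s) = -22s/(s² + 121)². F''(s) = -22(121 - 3s²)/(s² + 121)³ = (66s² - 2662)/(s² + 121)³. So L{t²·sin(11t)} = (-1)² F''(s) = (66s² - 2662)/(s² + 121)³. Then L{7·t²·sin(11t)} = 7·(66s² - 2662)/(s² + 121)³ = (462s² - 18634)/(s² + 121)³

Final answer: (462s² - 18634)/(s² + 121)³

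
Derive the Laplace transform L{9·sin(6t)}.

L{sin(ωt)} = ω/(s² + ω²), so L{sin(6t)} = 6/(s² + 36). Then L{9·sin(6t)} = 9·6/(s² + 36) = 54/(s² + 36)

Final answer: 54/(s² + 36)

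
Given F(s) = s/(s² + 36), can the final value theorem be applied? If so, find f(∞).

The final value theorem requires all poles of sF(s) in the left half-plane. sF(s) = s²/(s² + 36) has poles at s = ±6i (imaginary axis). Theorem does NOT apply (oscillatory system).

Final answer: Not applicable (oscillatory)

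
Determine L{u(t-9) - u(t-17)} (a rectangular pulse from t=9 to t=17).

L{u(t-a)} = e^(-as)/s. L{u(t-9) - u(t-17)} = (e^(-9s) - e^(-17s))/s

Final answer: (e^(-9s) - e^(-17s))/s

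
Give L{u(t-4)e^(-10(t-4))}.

u(t-a)f(t-a) with f(t)=e^(-10t). L{e^(-10t)} = 1/(s+10). By time shift: e^(-4s)/(s+10)

Final answer: e^(-4s)/(s+10)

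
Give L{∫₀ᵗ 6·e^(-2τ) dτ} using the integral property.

L{∫₀ᵗ f(τ)dτ} = F(s)/s with F(s) = 6/(s+2), so L{∫₀ᵗ 6·e^(-2τ) dτ} = 6/(s(s+2))

Final answer: 6/(s(s+2))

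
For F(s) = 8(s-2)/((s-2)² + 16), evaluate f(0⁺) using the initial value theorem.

f(0⁺) = lim_{s→∞} sF(s) = lim_{s→∞} 8s(s-2)/((s-2)² + 16) = 8

Final answer: 8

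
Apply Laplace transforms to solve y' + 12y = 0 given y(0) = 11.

L{y'} + 12L{y} = 0. sY - 11 + 12Y = 0. Y(s+12) = 11. Y = 11/(s+12)

Final answer: y(t) = 11e^(-12t)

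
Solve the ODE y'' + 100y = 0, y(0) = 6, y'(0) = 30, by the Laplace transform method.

L{y''} + 100L{y} = 0. s²Y - 6s - 30 + 100Y = 0. Y(s² + 100) = 6s + 30. Y = (6s + 30)/(s² + 100). Inverting: y(t) = 6cos(10t) + 3sin(10t)

Final answer: y(t) = 6cos(10t) + 3sin(10t)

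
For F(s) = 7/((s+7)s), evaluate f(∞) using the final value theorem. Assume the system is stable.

f(∞) = lim_{s→0} sF(s) = lim_{s→0} 7/(s+7) = 1

Final answer: 1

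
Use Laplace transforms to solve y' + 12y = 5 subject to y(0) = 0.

sY + 12Y = 5/s. Y = 5/(s(s+12)). Partial fractions: Y = 5/12/s - 5/12/(s+12)

Final answer: y(t) = 5/12(1 - e^(-12t))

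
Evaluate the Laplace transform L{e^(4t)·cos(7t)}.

L{e^(at)·cos(ωt)} = (s-a)/((s-a)² + ω²), so L{e^(4t)·cos(7t)} = (s-4)/((s-4)² + 49)

Final answer: (s-4)/((s-4)² + 49)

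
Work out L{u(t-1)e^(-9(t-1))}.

u(t-a)f(t-a) with f(t)=e^(-9t). L{e^(-9t)} = 1/(s+9). By time shift: e^(-s)/(s+9)

Final answer: e^(-s)/(s+9)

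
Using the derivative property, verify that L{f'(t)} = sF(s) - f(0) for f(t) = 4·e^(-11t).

f'(t) = -44e^(-11t). Direct: L{f'(t)} = -44/(s+11). Property: s·4/(s+11) - 4 = (4s - 4(s+11))/(s+11) = -44/(s+11). ✓

Final answer: -44/(s+11)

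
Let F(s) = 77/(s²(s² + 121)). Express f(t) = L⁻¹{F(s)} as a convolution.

77/(s²(s² + 121)) = (1/s²)·(77/(s² + 121)) = L{t}·L{7·sin(11t)}. So f(t) = t*(7·sin(11t)) = ∫₀ᵗ 7τ·sin(11(t-τ)) dτ

Final answer: ∫₀ᵗ 7τ·sin(11(t-τ)) dτ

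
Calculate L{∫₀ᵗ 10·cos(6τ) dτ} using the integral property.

L{∫₀ᵗ f(τ)dτ} = F(s)/s with F(s) = 10s/(s² + 36), so the result is (10s/(s² + 36))/s = 10/(s² + 36)

Final answer: 10/(s² + 36)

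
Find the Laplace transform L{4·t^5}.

L{t^n} = n!/s^(n+1), so L{t^5} = 120/s^6. Then L{4·t^5} = 4·120/s^6 = 480/s^6

Final answer: 480/s^6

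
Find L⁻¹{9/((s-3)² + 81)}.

Form: b/((s-a)² + b²) → e^(at)sin(bt). With a=3, b=9

Final answer: e^(3t)·sin(9t)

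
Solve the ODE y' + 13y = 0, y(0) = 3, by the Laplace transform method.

L{y'} + 13L{y} = 0. sY - 3 + 13Y = 0. Y(s+13) = 3. Y = 3/(s+13)

Final answer: y(t) = 3e^(-13t)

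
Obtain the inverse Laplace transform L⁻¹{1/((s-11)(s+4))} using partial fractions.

Decompose: A/(s-11) + B/(s+4). A = 1/15, B = -1/15. f(t) = (e^(11t) - e^(-4t))/15

Final answer: (e^(11t) - e^(-4t))/15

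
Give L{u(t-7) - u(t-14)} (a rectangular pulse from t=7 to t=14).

L{u(t-a)} = e^(-as)/s. L{u(t-7) - u(t-14)} = (e^(-7s) - e^(-14s))/s

Final answer: (e^(-7s) - e^(-14s))/s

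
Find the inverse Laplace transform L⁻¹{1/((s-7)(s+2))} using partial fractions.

Decompose: A/(s-7) + B/(s+2). A = 1/9, B = -1/9. f(t) = (e^(7t) - e^(-2t))/9

Final answer: (e^(7t) - e^(-2t))/9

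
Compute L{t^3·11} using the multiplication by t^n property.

L{11} = 11/s. d^1/ds^1[1/s] = -1/s². d^2/ds^2[1/s] = 2/s^3. d^3/ds^3[1/s] = -6/s^4. So L{t^3} = (-1)^{3}·-6/s^4 = 6/s^4. Then L{t^3·11} = 11·6/s^4 = 66/s^4

Final answer: 66/s^4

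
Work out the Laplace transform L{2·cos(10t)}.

L{cos(ωt)} = s/(s² + ω²), so L{cos(10t)} = s/(s² + 100). Then L{2·cos(10t)} = 2·s/(s² + 100) = 2s/(s² + 100)

Final answer: 2s/(s² + 100)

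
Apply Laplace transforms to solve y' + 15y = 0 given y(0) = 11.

L{y'} + 15L{y} = 0. sY - 11 + 15Y = 0. Y(s+15) = 11. Y = 11/(s+15)

Final answer: y(t) = 11e^(-15t)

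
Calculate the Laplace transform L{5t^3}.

L{5t^3} = 5 · L{t^3} = 5 · 6/s^4 = 30/s^4

Final answer: 30/s^4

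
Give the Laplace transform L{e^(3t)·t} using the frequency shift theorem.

L{e^(at)·t^n} = n!/(s-a)^(n+1), so L{e^(3t)·t} = 1/(s-3)^2

Final answer: 1/(s-3)^2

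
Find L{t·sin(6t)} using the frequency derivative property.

L{sin(6t)} = 6/(s² + 36). By L{t·f(t)} = -F'(s): -d/ds[6/(s² + 36)] = -(6)·(-2s)/(s² + 36)² = 12s/(s² + 36)²

Final answer: 12s/(s² + 36)²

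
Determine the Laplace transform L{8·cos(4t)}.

L{cos(ωt)} = s/(s² + ω²), so L{cos(4t)} = s/(s² + 16). Then L{8·cos(4t)} = 8·s/(s² + 16) = 8s/(s² + 16)

Final answer: 8s/(s² + 16)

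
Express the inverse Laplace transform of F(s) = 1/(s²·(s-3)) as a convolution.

1/(s²·(s-3)) = (1/s^2)·(1/(s-3)) = L{t}·L{e^(3t)}. So f(t) = t*e^(3t) = ∫₀ᵗ τ·e^(3(t-τ)) dτ

Final answer: ∫₀ᵗ τ·e^(3(t-τ)) dτ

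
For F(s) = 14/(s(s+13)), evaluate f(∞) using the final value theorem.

f(∞) = lim_{s→0} s·14/(s(s+13)) = lim_{s→0} 14/(s+13) = 14/13 = 14/13

Final answer: 14/13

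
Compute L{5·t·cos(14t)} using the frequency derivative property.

L{cos(14t)} = s/(s² + 196). Derivative: d/ds[s/(s² + 196)] = [(s² + 196) - s·2s]/(s² + 196)² = (196 - s²)/(s² + 196)². So L{t·cos(14t)} = -F'(s) = (s² - 196)/(s² + 196)². Then L{5·t·cos(14t)} = 5·(s² - 196)/(s² + 196)²

Final answer: 5·(s² - 196)/(s² + 196)²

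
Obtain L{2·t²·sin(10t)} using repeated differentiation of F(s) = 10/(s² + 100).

F(s) = 10/(s² + 100). F'(s) = -20s/(s² + 100)². F''(s) = -20(100 - 3s²)/(s² + 100)³ = (60s² - 2000)/(s² + 100)³. So L{t²·sin(10t)} = (-1)² F''(s) = (60s² - 2000)/(s² + 100)³. Then L{2·t²·sin(10t)} = 2·(60s² - 2000)/(s² + 100)³ = (120s² - 4000)/(s² + 100)³

Final answer: (120s² - 4000)/(s² + 100)³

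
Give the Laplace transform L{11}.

L{11} = 11 · L{1} = 11/s

Final answer: 11/s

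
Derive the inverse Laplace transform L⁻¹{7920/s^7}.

L⁻¹{n!/s^(n+1)} = t^n with n=6. So L⁻¹{720/s^7} = t^6, and L⁻¹{7920/s^7} = (7920/720)·t^6 = 11·t^6

Final answer: 11·t^6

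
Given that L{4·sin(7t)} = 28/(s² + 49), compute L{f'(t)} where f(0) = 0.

L{f'(t)} = s·F(s) - f(0) = s·28/(s² + 49) - 0 = 28s/(s² + 49)

Final answer: 28s/(s² + 49)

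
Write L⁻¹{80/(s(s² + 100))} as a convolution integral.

80/(s(s² + 100)) = (1/s)·(80/(s² + 100)) = L{1}·L{8·sin(10t)}. So f(t) = 1*(8·sin(10t)) = ∫₀ᵗ 8·sin(10τ) dτ

Final answer: ∫₀ᵗ 8·sin(10τ) dτ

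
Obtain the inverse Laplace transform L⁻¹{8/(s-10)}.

L⁻¹{1/(s-a)} = e^(at), so L⁻¹{1/(s-10)} = e^(10t), and L⁻¹{8/(s-10)} = 8·e^(10t)

Final answer: 8·e^(10t)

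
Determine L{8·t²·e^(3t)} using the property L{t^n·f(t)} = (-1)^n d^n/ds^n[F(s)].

L{e^(3t)} = 1/(s-3). d/ds[1/(s-3)] = -1/(s-3)². d²/ds²[1/(s-3)] = 2/(s-3)³. So L{t²·e^(3t)} = (-1)² · 2/(s-3)³ = 2/(s-3)³. Then L{8·t²·e^(3t)} = 8·2/(s-3)³ = 16/(s-3)³

Final answer: 16/(s-3)³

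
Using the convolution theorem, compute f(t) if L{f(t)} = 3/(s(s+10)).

3/(s(s+10)) = (3/s)·(1/(s+10)) = L{3}·L{e^(-10t)}. By convolution, f(t) = 3*e^(-10t) = ∫₀ᵗ 3·e^(-10τ) dτ = 3·(1 - e^(-10t))/10

Final answer: 3·(1 - e^(-10t))/10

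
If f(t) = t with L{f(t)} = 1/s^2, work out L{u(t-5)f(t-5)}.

Time shift theorem: L{u(t-a)f(t-a)} = e^(-as)F(s). Here a=5, F(s) = 1/s^2, so L{u(t-5)f(t-5)} = e^(-5s)·1/s^2

Final answer: e^(-5s)·1/s^2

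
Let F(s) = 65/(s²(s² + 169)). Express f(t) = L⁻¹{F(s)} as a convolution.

65/(s²(s² + 169)) = (1/s²)·(65/(s² + 169)) = L{t}·L{5·sin(13t)}. So f(t) = t*(5·sin(13t)) = ∫₀ᵗ 5τ·sin(13(t-τ)) dτ

Final answer: ∫₀ᵗ 5τ·sin(13(t-τ)) dτ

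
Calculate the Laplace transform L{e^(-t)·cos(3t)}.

L{e^(at)·cos(ωt)} = (s-a)/((s-a)² + ω²), so L{e^(-t)·cos(3t)} = (s+1)/((s+1)² + 9)

Final answer: (s+1)/((s+1)² + 9)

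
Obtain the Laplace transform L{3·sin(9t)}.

L{sin(ωt)} = ω/(s² + ω²), so L{sin(9t)} = 9/(s² + 81). Then L{3·sin(9t)} = 3·9/(s² + 81) = 27/(s² + 81)

Final answer: 27/(s² + 81)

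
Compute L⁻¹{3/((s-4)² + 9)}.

Form: b/((s-a)² + b²) → e^(at)sin(bt). With a=4, b=3

Final answer: e^(4t)·sin(3t)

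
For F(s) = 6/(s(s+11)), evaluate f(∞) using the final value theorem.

f(∞) = lim_{s→0} s·6/(s(s+11)) = lim_{s→0} 6/(s+11) = 6/11 = 6/11

Final answer: 6/11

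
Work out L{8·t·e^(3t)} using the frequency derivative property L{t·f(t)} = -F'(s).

L{e^(3t)} = 1/(s-3). By frequency derivative: L{t·e^(3t)} = -d/ds[1/(s-3)] = -(-1)/(s-3)² = 1/(s-3)². Then L{8·t·e^(3t)} = 8·1/(s-3)² = 8/(s-3)²

Final answer: 8/(s-3)²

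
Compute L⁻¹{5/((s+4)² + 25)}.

Form: b/((s-a)² + b²) → e^(at)sin(bt). With a=-4, b=5

Final answer: e^(-4t)·sin(5t)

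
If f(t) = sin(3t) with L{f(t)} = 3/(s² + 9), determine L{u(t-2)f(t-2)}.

Time shift theorem: L{u(t-a)f(t-a)} = e^(-as)F(s). Here a=2, F(s) = 3/(s² + 9), so L{u(t-2)f(t-2)} = e^(-2s)·3/(s² + 9)

Final answer: e^(-2s)·3/(s² + 9)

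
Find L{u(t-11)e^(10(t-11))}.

u(t-a)f(t-a) with f(t)=e^(10t). L{e^(10t)} = 1/(s-10). By time shift: e^(-11s)/(s-10)

Final answer: e^(-11s)/(s-10)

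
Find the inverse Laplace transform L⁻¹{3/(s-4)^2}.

L⁻¹{n!/(s-a)^(n+1)} = t^n·e^(at) with n=1, a=4. So L⁻¹{1/(s-4)^2} = t·e^(4t), and L⁻¹{3/(s-4)^2} = (3/1)·t·e^(4t) = 3·t·e^(4t)

Final answer: 3·t·e^(4t)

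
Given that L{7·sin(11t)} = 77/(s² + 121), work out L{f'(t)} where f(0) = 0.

L{f'(t)} = s·F(s) - f(0) = s·77/(s² + 121) - 0 = 77s/(s² + 121)

Final answer: 77s/(s² + 121)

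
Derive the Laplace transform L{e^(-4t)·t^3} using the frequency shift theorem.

L{e^(at)·t^n} = n!/(s-a)^(n+1), so L{e^(-4t)·t^3} = 6/(s+4)^4

Final answer: 6/(s+4)^4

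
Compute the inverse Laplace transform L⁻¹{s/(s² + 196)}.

L⁻¹{s/(s² + 196)} = cos(14t)

Final answer: cos(14t)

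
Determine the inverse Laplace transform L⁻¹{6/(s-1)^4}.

L⁻¹{n!/(s-a)^(n+1)} = t^n·e^(at), so L⁻¹{6/(s-1)^4} = t^3·e^t

Final answer: t^3·e^t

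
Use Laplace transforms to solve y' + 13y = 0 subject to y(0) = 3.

L{y'} + 13L{y} = 0. sY - 3 + 13Y = 0. Y(s+13) = 3. Y = 3/(s+13)

Final answer: y(t) = 3e^(-13t)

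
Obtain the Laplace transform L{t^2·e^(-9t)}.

L{t^n·e^(at)} = n!/(s-a)^(n+1), so L{t^2·e^(-9t)} = 2/(s+9)^3

Final answer: 2/(s+9)^3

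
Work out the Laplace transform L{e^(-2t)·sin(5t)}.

L{e^(at)·sin(ωt)} = ω/((s-a)² + ω²), so L{e^(-2t)·sin(5t)} = 5/((s+2)² + 25)

Final answer: 5/((s+2)² + 25)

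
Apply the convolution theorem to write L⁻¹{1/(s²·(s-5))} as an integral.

1/(s²·(s-5)) = (1/s^2)·(1/(s-5)) = L{t}·L{e^(5t)}. So f(t) = t*e^(5t) = ∫₀ᵗ τ·e^(5(t-τ)) dτ

Final answer: ∫₀ᵗ τ·e^(5(t-τ)) dτ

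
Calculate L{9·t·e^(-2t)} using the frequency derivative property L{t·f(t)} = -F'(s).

L{e^(-2t)} = 1/(s+2). By frequency derivative: L{t·e^(-2t)} = -d/ds[1/(s+2)] = -(-1)/(s+2)² = 1/(s+2)². Then L{9·t·e^(-2t)} = 9·1/(s+2)² = 9/(s+2)²

Final answer: 9/(s+2)²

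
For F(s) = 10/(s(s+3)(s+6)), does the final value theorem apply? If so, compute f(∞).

Poles of sF(s) = 10/((s+3)(s+6)) are at s = -3 and s = -6, both in the left half-plane. Theorem applies. f(∞) = lim_{s→0} sF(s) = 10/(3·6) = 5/9

Final answer: 5/9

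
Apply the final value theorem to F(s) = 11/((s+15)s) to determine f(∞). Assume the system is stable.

f(∞) = lim_{s→0} sF(s) = lim_{s→0} 11/(s+15) = 11/15

Final answer: 11/15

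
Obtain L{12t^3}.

L{t^n} = n!/s^(n+1). So L{12t^3} = 12·3!/s^4 = 72/s^4

Final answer: 72/s^4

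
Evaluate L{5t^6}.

L{t^n} = n!/s^(n+1). So L{5t^6} = 5·6!/s^7 = 3600/s^7

Final answer: 3600/s^7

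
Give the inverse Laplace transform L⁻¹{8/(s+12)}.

L⁻¹{1/(s-a)} = e^(at), so L⁻¹{1/(s+12)} = e^(-12t), and L⁻¹{8/(s+12)} = 8·e^(-12t)

Final answer: 8·e^(-12t)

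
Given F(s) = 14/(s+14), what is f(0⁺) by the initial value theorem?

f(0⁺) = lim_{s→∞} s·14/(s+14) = lim_{s→∞} 14s/(s+14) = 14

Final answer: 14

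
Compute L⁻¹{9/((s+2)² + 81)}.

Form: b/((s-a)² + b²) → e^(at)sin(bt). With a=-2, b=9

Final answer: e^(-2t)·sin(9t)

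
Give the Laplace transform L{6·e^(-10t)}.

L{e^(at)} = 1/(s-a), so L{e^(-10t)} = 1/(s+10). Then L{6·e^(-10t)} = 6/(s+10)

Final answer: 6/(s+10)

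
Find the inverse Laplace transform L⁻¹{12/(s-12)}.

L⁻¹{1/(s-a)} = e^(at), so L⁻¹{1/(s-12)} = e^(12t), and L⁻¹{12/(s-12)} = 12·e^(12t)

Final answer: 12·e^(12t)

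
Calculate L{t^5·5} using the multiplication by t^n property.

L{5} = 5/s. d^1/ds^1[1/s] = -1/s². d^2/ds^2[1/s] = 2/s^3. d^3/ds^3[1/s] = -6/s^4. d^4/ds^4[1/s] = 24/s^5. d^5/ds^5[1/s] = -120/s^6. So L{t^5} = (-1)^{5}·-120/s^6 = 120/s^6. Then L{t^5·5} = 5·120/s^6 = 600/s^6

Final answer: 600/s^6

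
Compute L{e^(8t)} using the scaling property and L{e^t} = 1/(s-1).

Using L{f(at)} = (1/a)F(s/a) with a=8 and f(t) = e^t: L{e^(8t)} = (1/8) · 1/((s/8)-1) = (1/8) · 8/(s-8) = 1/(s-8)

Final answer: 1/(s-8)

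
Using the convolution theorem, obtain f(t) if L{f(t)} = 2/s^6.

2/s^6 = (2/s)·(1/s^5) = L{2}·L{t^4/24}. By convolution, f(t) = 2*t^4/24 = ∫₀ᵗ 2·τ^4/24 dτ = 2·t^5/120

Final answer: 2·t^5/120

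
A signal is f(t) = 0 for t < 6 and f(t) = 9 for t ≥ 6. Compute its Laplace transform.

f(t) = 9·u(t-6). L{u(t-6)} = e^(-6s)/s, so L{f(t)} = 9·e^(-6s)/s

Final answer: 9·e^(-6s)/s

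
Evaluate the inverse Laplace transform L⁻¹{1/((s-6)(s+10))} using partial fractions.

Decompose: A/(s-6) + B/(s+10). A = 1/16, B = -1/16. f(t) = (e^(6t) - e^(-10t))/16

Final answer: (e^(6t) - e^(-10t))/16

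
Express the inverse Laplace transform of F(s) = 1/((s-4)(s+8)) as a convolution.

1/((s-4)(s+8)) = (1/(s-4))·(1/(s+8)) = L{e^(4t)}·L{e^(-8t)}. So f(t) = e^(4t)*e^(-8t) = ∫₀ᵗ e^(4τ)·e^(-8(t-τ)) dτ

Final answer: ∫₀ᵗ e^(4τ)·e^(-8(t-τ)) dτ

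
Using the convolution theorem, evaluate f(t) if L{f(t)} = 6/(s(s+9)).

6/(s(s+9)) = (6/s)·(1/(s+9)) = L{6}·L{e^(-9t)}. By convolution, f(t) = 6*e^(-9t) = ∫₀ᵗ 6·e^(-9τ) dτ = 6·(1 - e^(-9t))/9

Final answer: 6·(1 - e^(-9t))/9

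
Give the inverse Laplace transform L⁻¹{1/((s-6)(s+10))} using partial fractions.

Decompose: A/(s-6) + B/(s+10). A = 1/16, B = -1/16. f(t) = (e^(6t) - e^(-10t))/16

Final answer: (e^(6t) - e^(-10t))/16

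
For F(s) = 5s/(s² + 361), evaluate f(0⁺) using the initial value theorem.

f(0⁺) = lim_{s→∞} s·5s/(s² + 361) = lim_{s→∞} 5s²/(s² + 361) = 5

Final answer: 5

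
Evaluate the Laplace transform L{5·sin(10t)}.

L{sin(ωt)} = ω/(s² + ω²), so L{sin(10t)} = 10/(s² + 100). Then L{5·sin(10t)} = 5·10/(s² + 100) = 50/(s² + 100)

Final answer: 50/(s² + 100)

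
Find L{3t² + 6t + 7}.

L{3t² + 6t + 7} = 3·2/s³ + 6/s² + 7/s = 6/s³ + 6/s² + 7/s

Final answer: 6/s³ + 6/s² + 7/s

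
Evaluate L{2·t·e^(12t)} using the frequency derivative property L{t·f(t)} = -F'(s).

L{e^(12t)} = 1/(s-12). By frequency derivative: L{t·e^(12t)} = -d/ds[1/(s-12)] = -(-1)/(s-12)² = 1/(s-12)². Then L{2·t·e^(12t)} = 2·1/(s-12)² = 2/(s-12)²

Final answer: 2/(s-12)²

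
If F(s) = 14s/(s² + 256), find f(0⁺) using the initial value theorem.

f(0⁺) = lim_{s→∞} s·14s/(s² + 256) = lim_{s→∞} 14s²/(s² + 256) = 14

Final answer: 14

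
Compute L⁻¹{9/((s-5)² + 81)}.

Form: b/((s-a)² + b²) → e^(at)sin(bt). With a=5, b=9

Final answer: e^(5t)·sin(9t)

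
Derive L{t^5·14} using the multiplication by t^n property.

L{14} = 14/s. d^1/ds^1[1/s] = -1/s². d^2/ds^2[1/s] = 2/s^3. d^3/ds^3[1/s] = -6/s^4. d^4/ds^4[1/s] = 24/s^5. d^5/ds^5[1/s] = -120/s^6. So L{t^5} = (-1)^{5}·-120/s^6 = 120/s^6. Then L{t^5·14} = 14·120/s^6 = 1680/s^6

Final answer: 1680/s^6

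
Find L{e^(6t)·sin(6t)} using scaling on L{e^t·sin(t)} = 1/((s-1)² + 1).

Scaling with a=6: L{e^(6t)·sin(6t)} = (1/6) · 1/((s/6-1)² + 1). Simplifying: 6/((s-6)² + 36)

Final answer: 6/((s-6)² + 36)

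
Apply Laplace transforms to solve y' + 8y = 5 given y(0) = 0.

sY + 8Y = 5/s. Y = 5/(s(s+8)). Partial fractions: Y = 5/8/s - 5/8/(s+8)

Final answer: y(t) = 5/8(1 - e^(-8t))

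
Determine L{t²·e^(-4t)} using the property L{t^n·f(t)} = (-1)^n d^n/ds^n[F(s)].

L{e^(-4t)} = 1/(s+4). d/ds[1/(s+4)] = -1/(s+4)². d²/ds²[1/(s+4)] = 2/(s+4)³. So L{t²·e^(-4t)} = (-1)² · 2/(s+4)³ = 2/(s+4)³

Final answer: 2/(s+4)³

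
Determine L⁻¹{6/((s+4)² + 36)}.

Form: b/((s-a)² + b²) → e^(at)sin(bt). With a=-4, b=6

Final answer: e^(-4t)·sin(6t)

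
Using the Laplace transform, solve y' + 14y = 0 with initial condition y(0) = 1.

L{y'} + 14L{y} = 0. sY - 1 + 14Y = 0. Y(s+14) = 1. Y = 1/(s+14)

Final answer: y(t) = e^(-14t)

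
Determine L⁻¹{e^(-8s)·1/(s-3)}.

L⁻¹{1/(s-3)} = e^(3t). By the time shift theorem, L⁻¹{e^(-as)F(s)} = u(t-a)f(t-a) with a=8, so L⁻¹{e^(-8s)·1/(s-3)} = u(t-8)·e^(3(t-8))

Final answer: u(t-8)·e^(3(t-8))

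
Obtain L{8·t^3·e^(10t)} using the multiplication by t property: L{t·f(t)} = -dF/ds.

Using L{t^n·e^(at)} = n!/(s-a)^(n+1), L{t^3·e^(10t)} = 6/(s-10)^4, so L{8·t^3·e^(10t)} = 8·6/(s-10)^4 = 48/(s-10)^4

Final answer: 48/(s-10)^4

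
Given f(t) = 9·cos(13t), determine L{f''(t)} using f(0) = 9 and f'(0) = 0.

F(s) = 9s/(s² + 169). L{f''(t)} = s²F(s) - sf(0) - f'(0) = 9s³/(s² + 169) - 9s = (9s³ - 9s(s² + 169))/(s² + 169) = -1521s/(s² + 169)

Final answer: -1521s/(s² + 169)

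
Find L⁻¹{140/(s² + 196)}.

This is the form c·a/(s² + a²) with a = 14, c = 10. L⁻¹ = 10·sin(14t)

Final answer: 10·sin(14t)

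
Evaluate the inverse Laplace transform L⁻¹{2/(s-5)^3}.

L⁻¹{n!/(s-a)^(n+1)} = t^n·e^(at), so L⁻¹{2/(s-5)^3} = t^2·e^(5t)

Final answer: t^2·e^(5t)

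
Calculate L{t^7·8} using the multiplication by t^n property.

L{8} = 8/s. d^1/ds^1[1/s] = -1/s². d^2/ds^2[1/s] = 2/s^3. d^3/ds^3[1/s] = -6/s^4. d^4/ds^4[1/s] = 24/s^5. d^5/ds^5[1/s] = -120/s^6. d^6/ds^6[1/s] = 720/s^7. d^7/ds^7[1/s] = -5040/s^8. So L{t^7} = (-1)^{7}·-5040/s^8 = 5040/s^8. Then L{t^7·8} = 8·5040/s^8 = 40320/s^8

Final answer: 40320/s^8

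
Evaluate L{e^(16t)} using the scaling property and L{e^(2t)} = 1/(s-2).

Using L{f(at)} = (1/a)F(s/a) with a=8 and f(t) = e^(2t): L{e^(16t)} = (1/8) · 1/((s/8)-2) = (1/8) · 8/(s-16) = 1/(s-16)

Final answer: 1/(s-16)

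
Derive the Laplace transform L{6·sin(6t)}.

L{sin(ωt)} = ω/(s² + ω²), so L{sin(6t)} = 6/(s² + 36). Then L{6·sin(6t)} = 6·6/(s² + 36) = 36/(s² + 36)

Final answer: 36/(s² + 36)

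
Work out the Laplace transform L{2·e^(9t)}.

L{e^(at)} = 1/(s-a), so L{e^(9t)} = 1/(s-9). Then L{2·e^(9t)} = 2/(s-9)

Final answer: 2/(s-9)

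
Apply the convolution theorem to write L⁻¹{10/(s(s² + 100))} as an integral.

10/(s(s² + 100)) = (1/s)·(10/(s² + 100)) = L{1}·L{sin(10t)}. So f(t) = 1*(sin(10t)) = ∫₀ᵗ sin(10τ) dτ

Final answer: ∫₀ᵗ sin(10τ) dτ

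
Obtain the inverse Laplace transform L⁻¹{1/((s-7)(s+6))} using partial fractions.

Decompose: A/(s-7) + B/(s+6). A = 1/13, B = -1/13. f(t) = (e^(7t) - e^(-6t))/13

Final answer: (e^(7t) - e^(-6t))/13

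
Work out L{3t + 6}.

L{3t + 6} = 3·L{t} + 6·L{1} = 3/s² + 6/s

Final answer: 3/s² + 6/s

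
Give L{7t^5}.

L{t^n} = n!/s^(n+1). So L{7t^5} = 7·5!/s^6 = 840/s^6

Final answer: 840/s^6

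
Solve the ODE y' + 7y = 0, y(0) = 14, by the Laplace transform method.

L{y'} + 7L{y} = 0. sY - 14 + 7Y = 0. Y(s+7) = 14. Y = 14/(s+7)

Final answer: y(t) = 14e^(-7t)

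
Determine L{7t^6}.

L{t^n} = n!/s^(n+1). So L{7t^6} = 7·6!/s^7 = 5040/s^7

Final answer: 5040/s^7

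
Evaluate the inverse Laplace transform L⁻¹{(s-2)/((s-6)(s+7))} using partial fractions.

Using partial fractions, f(t) = (4e^(6t) + 9e^(-7t))/13

Final answer: (4e^(6t) + 9e^(-7t))/13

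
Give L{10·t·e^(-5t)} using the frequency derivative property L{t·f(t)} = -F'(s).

L{e^(-5t)} = 1/(s+5). By frequency derivative: L{t·e^(-5t)} = -d/ds[1/(s+5)] = -(-1)/(s+5)² = 1/(s+5)². Then L{10·t·e^(-5t)} = 10·1/(s+5)² = 10/(s+5)²

Final answer: 10/(s+5)²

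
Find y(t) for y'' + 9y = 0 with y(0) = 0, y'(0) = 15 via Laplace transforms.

L{y''} + 9L{y} = 0. s²Y - 0 - 15 + 9Y = 0. Y(s² + 9) = 15. Y = (15)/(s² + 9). Inverting: y(t) = 5sin(3t)

Final answer: y(t) = 5sin(3t)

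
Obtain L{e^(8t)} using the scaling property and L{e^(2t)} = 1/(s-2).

Using L{f(at)} = (1/a)F(s/a) with a=4 and f(t) = e^(2t): L{e^(8t)} = (1/4) · 1/((s/4)-2) = (1/4) · 4/(s-8) = 1/(s-8)

Final answer: 1/(s-8)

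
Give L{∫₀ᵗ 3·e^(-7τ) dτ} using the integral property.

L{∫₀ᵗ f(τ)dτ} = F(s)/s with F(s) = 3/(s+7), so L{∫₀ᵗ 3·e^(-7τ) dτ} = 3/(s(s+7))

Final answer: 3/(s(s+7))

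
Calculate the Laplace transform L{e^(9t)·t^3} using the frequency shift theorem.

L{e^(at)·t^n} = n!/(s-a)^(n+1), so L{e^(9t)·t^3} = 6/(s-9)^4

Final answer: 6/(s-9)^4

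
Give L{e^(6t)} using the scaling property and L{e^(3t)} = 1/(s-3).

Using L{f(at)} = (1/a)F(s/a) with a=2 and f(t) = e^(3t): L{e^(6t)} = (1/2) · 1/((s/2)-3) = (1/2) · 2/(s-6) = 1/(s-6)

Final answer: 1/(s-6)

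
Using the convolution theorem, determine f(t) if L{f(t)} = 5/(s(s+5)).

5/(s(s+5)) = (5/s)·(1/(s+5)) = L{5}·L{e^(-5t)}. By convolution, f(t) = 5*e^(-5t) = ∫₀ᵗ 5·e^(-5τ) dτ = 5·(1 - e^(-5t))/5

Final answer: 5·(1 - e^(-5t))/5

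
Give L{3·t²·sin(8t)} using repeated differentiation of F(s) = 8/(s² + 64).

F(s) = 8/(s² + 64). F'(s) = -16s/(s² + 64)². F''(s) = -16(64 - 3s²)/(s² + 64)³ = (48s² - 1024)/(s² + 64)³. So L{t²·sin(8t)} = (-1)² F''(s) = (48s² - 1024)/(s² + 64)³. Then L{3·t²·sin(8t)} = 3·(48s² - 1024)/(s² + 64)³ = (144s² - 3072)/(s² + 64)³

Final answer: (144s² - 3072)/(s² + 64)³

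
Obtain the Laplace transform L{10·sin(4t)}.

L{sin(ωt)} = ω/(s² + ω²), so L{sin(4t)} = 4/(s² + 16). Then L{10·sin(4t)} = 10·4/(s² + 16) = 40/(s² + 16)

Final answer: 40/(s² + 16)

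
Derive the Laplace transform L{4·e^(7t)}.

L{e^(at)} = 1/(s-a), so L{e^(7t)} = 1/(s-7). Then L{4·e^(7t)} = 4/(s-7)

Final answer: 4/(s-7)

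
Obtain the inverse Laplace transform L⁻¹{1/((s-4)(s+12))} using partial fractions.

Decompose: A/(s-4) + B/(s+12). A = 1/16, B = -1/16. f(t) = (e^(4t) - e^(-12t))/16

Final answer: (e^(4t) - e^(-12t))/16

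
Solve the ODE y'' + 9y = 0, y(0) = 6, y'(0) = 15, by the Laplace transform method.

L{y''} + 9L{y} = 0. s²Y - 6s - 15 + 9Y = 0. Y(s² + 9) = 6s + 15. Y = (6s + 15)/(s² + 9). Inverting: y(t) = 6cos(3t) + 5sin(3t)

Final answer: y(t) = 6cos(3t) + 5sin(3t)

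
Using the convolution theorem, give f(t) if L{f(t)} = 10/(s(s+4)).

10/(s(s+4)) = (10/s)·(1/(s+4)) = L{10}·L{e^(-4t)}. By convolution, f(t) = 10*e^(-4t) = ∫₀ᵗ 10·e^(-4τ) dτ = 10·(1 - e^(-4t))/4

Final answer: 10·(1 - e^(-4t))/4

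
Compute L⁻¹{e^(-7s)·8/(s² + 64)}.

L⁻¹{8/(s² + 64)} = sin(8t). By the time shift theorem, L⁻¹{e^(-as)F(s)} = u(t-a)f(t-a) with a=7, so L⁻¹{e^(-7s)·8/(s² + 64)} = u(t-7)·sin(8(t-7))

Final answer: u(t-7)·sin(8(t-7))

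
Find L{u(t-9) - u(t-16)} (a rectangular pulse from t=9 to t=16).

L{u(t-a)} = e^(-as)/s. L{u(t-9) - u(t-16)} = (e^(-9s) - e^(-16s))/s

Final answer: (e^(-9s) - e^(-16s))/s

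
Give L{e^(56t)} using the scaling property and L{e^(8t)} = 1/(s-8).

Using L{f(at)} = (1/a)F(s/a) with a=7 and f(t) = e^(8t): L{e^(56t)} = (1/7) · 1/((s/7)-8) = (1/7) · 7/(s-56) = 1/(s-56)

Final answer: 1/(s-56)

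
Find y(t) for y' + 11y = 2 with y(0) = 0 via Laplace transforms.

sY + 11Y = 2/s. Y = 2/(s(s+11)). Partial fractions: Y = 2/11/s - 2/11/(s+11)

Final answer: y(t) = 2/11(1 - e^(-11t))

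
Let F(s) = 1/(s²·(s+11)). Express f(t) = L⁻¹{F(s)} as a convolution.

1/(s²·(s+11)) = (1/s^2)·(1/(s+11)) = L{t}·L{e^(-11t)}. So f(t) = t*e^(-11t) = ∫₀ᵗ τ·e^(-11(t-τ)) dτ

Final answer: ∫₀ᵗ τ·e^(-11(t-τ)) dτ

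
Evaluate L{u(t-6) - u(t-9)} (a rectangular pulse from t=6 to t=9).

L{u(t-a)} = e^(-as)/s. L{u(t-6) - u(t-9)} = (e^(-6s) - e^(-9s))/s

Final answer: (e^(-6s) - e^(-9s))/s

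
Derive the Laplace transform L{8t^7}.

L{8t^7} = 8 · L{t^7} = 8 · 5040/s^8 = 40320/s^8

Final answer: 40320/s^8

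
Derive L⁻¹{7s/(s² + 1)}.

This is the form c·s/(s² + a²) with a = 1, c = 7. L⁻¹ = 7·cos(t)

Final answer: 7·cos(t)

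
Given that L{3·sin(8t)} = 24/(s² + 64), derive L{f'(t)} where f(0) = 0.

L{f'(t)} = s·F(s) - f(0) = s·24/(s² + 64) - 0 = 24s/(s² + 64)

Final answer: 24s/(s² + 64)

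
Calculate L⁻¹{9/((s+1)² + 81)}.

Form: b/((s-a)² + b²) → e^(at)sin(bt). With a=-1, b=9

Final answer: e^(-t)·sin(9t)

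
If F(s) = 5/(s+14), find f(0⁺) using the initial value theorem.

f(0⁺) = lim_{s→∞} s·5/(s+14) = lim_{s→∞} 5s/(s+14) = 5

Final answer: 5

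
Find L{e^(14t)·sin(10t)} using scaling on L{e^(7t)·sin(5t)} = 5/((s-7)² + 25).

Scaling with a=2: L{e^(14t)·sin(10t)} = (1/2) · 5/((s/2-7)² + 25). Simplifying: 10/((s-14)² + 100)

Final answer: 10/((s-14)² + 100)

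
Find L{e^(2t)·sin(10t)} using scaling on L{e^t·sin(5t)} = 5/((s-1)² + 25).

Scaling with a=2: L{e^(2t)·sin(10t)} = (1/2) · 5/((s/2-1)² + 25). Simplifying: 10/((s-2)² + 100)

Final answer: 10/((s-2)² + 100)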